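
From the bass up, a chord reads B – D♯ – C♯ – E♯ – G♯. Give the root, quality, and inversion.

The pitch classes B, D#, C#, E#, G# arrange in thirds as C#–E#–G#–B–D#: a C# dominant ninth chord.
The lowest note is B, the seventh of the chord, so this is third inversion.

C# dominant ninth, third inversion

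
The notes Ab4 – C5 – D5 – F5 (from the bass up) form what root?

D

The distinct letter names are Ab, C, D, F. Arranged as a stack of thirds they read D–F–Ab–C, so D is the root (a D half-diminished seventh chord).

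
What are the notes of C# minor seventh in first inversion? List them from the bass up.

C# minor seventh is C#–E–G#–B. First inversion puts the third (E) in the bass, with the remaining tones above: E, G#, B, C#.

E, G#, B, C#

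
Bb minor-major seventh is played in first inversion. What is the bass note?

The third of Bb minor-major seventh (Bb–Db–F–A) is Db; that is the bass in first inversion.

Db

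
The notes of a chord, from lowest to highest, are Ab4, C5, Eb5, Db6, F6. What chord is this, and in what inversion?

The pitch classes Ab, C, Eb, Db, F arrange in thirds as Db–F–Ab–C–Eb: a Db major ninth chord.
Ab is the fifth of Db major ninth; fifth in the bass means second inversion.

Db major ninth, second inversion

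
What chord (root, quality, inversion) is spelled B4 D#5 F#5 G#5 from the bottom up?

G# minor seventh, first inversion

The pitch classes B, D#, F#, G# arrange in thirds as G#–B–D#–F#: a G# minor seventh chord.
With the third (B) in the bass, the chord is in first inversion (figured bass 6/5).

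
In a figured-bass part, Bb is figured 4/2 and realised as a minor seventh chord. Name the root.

C

The figures 4/2 mean the seventh of the chord is in the bass. If Bb is the seventh of a minor seventh chord, the root is C (chord tones C–Eb–G–Bb).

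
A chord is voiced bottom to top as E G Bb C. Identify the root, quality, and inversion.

The pitch classes E, G, Bb, C arrange in thirds as C–E–G–Bb: a C dominant seventh chord.
With the third (E) in the bass, the chord is in first inversion (figured bass 6/5).

C dominant seventh, first inversion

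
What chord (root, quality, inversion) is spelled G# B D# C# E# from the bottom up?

The pitch classes G#, B, D#, C#, E# arrange in thirds as C#–E#–G#–B–D#: a C# dominant ninth chord.
G# is the fifth of C# dominant ninth; fifth in the bass means second inversion.

C# dominant ninth, second inversion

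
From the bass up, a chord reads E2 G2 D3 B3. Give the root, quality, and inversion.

The distinct note names are E, G, D, B. Stacked in thirds they read E–G–B–D, which is a minor seventh chord on E.
With the root (E) in the bass, the chord is in root position (figured bass 7).

E minor seventh, root position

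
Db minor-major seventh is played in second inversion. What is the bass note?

The fifth of Db minor-major seventh (Db–Fb–Ab–C) is Ab; that is the bass in second inversion.

Ab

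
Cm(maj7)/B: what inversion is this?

Cm(maj7)/B means C minor-major seventh with B in the bass. B is the seventh of C minor-major seventh (C–Eb–G–B), so this is third inversion.

third inversion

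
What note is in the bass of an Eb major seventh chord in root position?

The root of Eb major seventh (Eb–G–Bb–D) is Eb; that is the bass in root position.

Eb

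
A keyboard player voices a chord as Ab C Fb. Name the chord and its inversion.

Fb augmented, first inversion

Reducing to letter names: Ab, C, Fb. These stack in thirds as Fb–Ab–C — an Fb augmented triad.
With the third (Ab) in the bass, the chord is in first inversion (figured bass 6).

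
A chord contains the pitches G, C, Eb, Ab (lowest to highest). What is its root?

Ab

The distinct letter names are G, C, Eb, Ab. Arranged as a stack of thirds they read Ab–C–Eb–G, so Ab is the root (an Ab major seventh chord).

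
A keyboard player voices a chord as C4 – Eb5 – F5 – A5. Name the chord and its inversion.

The pitch classes C, Eb, F, A arrange in thirds as F–A–C–Eb: an F dominant seventh chord.
The lowest note is C, the fifth of the chord, so this is second inversion (figured bass 4/3).

F dominant seventh, second inversion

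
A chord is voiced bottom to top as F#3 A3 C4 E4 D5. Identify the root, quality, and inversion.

Reducing to letter names: F#, A, C, E, D. These stack in thirds as D–F#–A–C–E — a D dominant ninth chord.
F# is the third of D dominant ninth; third in the bass means first inversion.

D dominant ninth, first inversion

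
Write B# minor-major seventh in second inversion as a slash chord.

Second inversion of B# minor-major seventh has the fifth (F##) in the bass. As a slash chord: B#m(maj7)/F##.

B#m(maj7)/F##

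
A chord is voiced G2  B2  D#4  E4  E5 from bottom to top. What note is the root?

The distinct letter names are G, B, D#, E. Arranged as a stack of thirds they read E–G–B–D#, so E is the root (an E minor-major seventh chord).

E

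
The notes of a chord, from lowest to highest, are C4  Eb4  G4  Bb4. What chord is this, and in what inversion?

Reducing to letter names: C, Eb, G, Bb. These stack in thirds as C–Eb–G–Bb — a C minor seventh chord.
With the root (C) in the bass, the chord is in root position (figured bass 7).

C minor seventh, root position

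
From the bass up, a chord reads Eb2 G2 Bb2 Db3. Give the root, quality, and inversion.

Eb dominant seventh, root position

The distinct note names are Eb, G, Bb, Db. Stacked in thirds they read Eb–G–Bb–Db, which is a dominant seventh chord on Eb.
Eb is the root of Eb dominant seventh; root in the bass means root position (figured bass 7).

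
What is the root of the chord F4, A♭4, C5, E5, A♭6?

F

F, Ab, C, E are the tones of an F minor-major seventh chord (F–Ab–C–E), making F the root.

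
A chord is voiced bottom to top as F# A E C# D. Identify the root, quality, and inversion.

The distinct note names are F#, A, E, C#, D. Stacked in thirds they read D–F#–A–C#–E, which is a major ninth chord on D.
With the third (F#) in the bass, the chord is in first inversion.

D major ninth, first inversion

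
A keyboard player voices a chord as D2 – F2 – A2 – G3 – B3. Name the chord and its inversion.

G dominant ninth, second inversion

The pitch classes D, F, A, G, B arrange in thirds as G–B–D–F–A: a G dominant ninth chord.
With the fifth (D) in the bass, the chord is in second inversion.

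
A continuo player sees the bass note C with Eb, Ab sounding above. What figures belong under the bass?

6

The notes C, Eb, Ab stack in thirds as Ab–C–Eb — an Ab major triad. The bass C is the third, so this is first inversion: figured 6.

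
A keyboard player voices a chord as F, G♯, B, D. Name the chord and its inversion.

G# diminished seventh, third inversion

Reducing to letter names: F, G#, B, D. These stack in thirds as G#–B–D–F — a G# diminished seventh chord.
The lowest note is F, the seventh of the chord, so this is third inversion (figured bass 4/2).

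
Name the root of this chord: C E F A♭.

F

Reordering C, E, F, Ab into stacked thirds gives F–Ab–C–E; the bottom of that stack, F, is the root.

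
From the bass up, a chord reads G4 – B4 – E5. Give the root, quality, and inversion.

E minor, first inversion

The distinct note names are G, B, E. Stacked in thirds they read E–G–B, which is a minor triad on E.
The lowest note is G, the third of the chord, so this is first inversion (figured bass 6).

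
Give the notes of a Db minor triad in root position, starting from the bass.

Db, Fb, Ab

Spelling Db minor: Db–Fb–Ab. In root position the root is bass, giving Db, Fb, Ab from the bottom.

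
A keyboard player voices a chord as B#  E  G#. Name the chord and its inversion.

E augmented, second inversion

Reducing to letter names: B#, E, G#. These stack in thirds as E–G#–B# — an E augmented triad.
The lowest note is B#, the fifth of the chord, so this is second inversion (figured bass 6/4).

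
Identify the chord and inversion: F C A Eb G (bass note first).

F dominant ninth, root position

The pitch classes F, C, A, Eb, G arrange in thirds as F–A–C–Eb–G: an F dominant ninth chord.
With the root (F) in the bass, the chord is in root position.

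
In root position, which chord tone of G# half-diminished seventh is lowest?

G#

The root of G# half-diminished seventh (G#–B–D–F#) is G#; that is the bass in root position.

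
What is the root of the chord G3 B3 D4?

Reordering G, B, D into stacked thirds gives G–B–D; the bottom of that stack, G, is the root.

G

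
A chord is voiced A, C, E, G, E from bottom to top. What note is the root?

A

Reordering A, C, E, G into stacked thirds gives A–C–E–G; the bottom of that stack, A, is the root.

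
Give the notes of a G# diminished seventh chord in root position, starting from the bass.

G# diminished seventh is G#–B–D–F. Root position puts the root (G#) in the bass, with the remaining tones above: G#, B, D, F.

G#, B, D, F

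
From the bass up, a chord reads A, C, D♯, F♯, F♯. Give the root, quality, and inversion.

The pitch classes A, C, D#, F# arrange in thirds as D#–F#–A–C: a D# diminished seventh chord.
With the fifth (A) in the bass, the chord is in second inversion (figured bass 4/3).

D# diminished seventh, second inversion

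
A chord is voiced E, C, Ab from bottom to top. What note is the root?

Ab

E, C, Ab are the tones of an Ab augmented triad (Ab–C–E), making Ab the root.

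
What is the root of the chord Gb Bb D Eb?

Eb

Reordering Gb, Bb, D, Eb into stacked thirds gives Eb–Gb–Bb–D; the bottom of that stack, Eb, is the root.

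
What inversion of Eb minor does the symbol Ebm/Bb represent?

Ebm/Bb means Eb minor with Bb in the bass. Bb is the fifth of Eb minor (Eb–Gb–Bb), so this is second inversion.

second inversion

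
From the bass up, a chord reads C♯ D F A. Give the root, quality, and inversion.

The distinct note names are C#, D, F, A. Stacked in thirds they read D–F–A–C#, which is a minor-major seventh chord on D.
C# is the seventh of D minor-major seventh; seventh in the bass means third inversion (figured bass 4/2).

D minor-major seventh, third inversion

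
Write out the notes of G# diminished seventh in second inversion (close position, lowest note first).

D, F, G#, B

Spelling G# diminished seventh: G#–B–D–F. In second inversion the fifth is bass, giving D, F, G#, B from the bottom.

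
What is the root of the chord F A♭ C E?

The distinct letter names are F, Ab, C, E. Arranged as a stack of thirds they read F–Ab–C–E, so F is the root (an F minor-major seventh chord).

F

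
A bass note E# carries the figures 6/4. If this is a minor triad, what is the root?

A#

The figures 6/4 mean the fifth of the chord is in the bass. If E# is the fifth of a minor triad, the root is A# (chord tones A#–C#–E#).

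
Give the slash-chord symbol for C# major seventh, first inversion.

First inversion of C# major seventh has the third (E#) in the bass. As a slash chord: C#maj7/E#.

C#maj7/E#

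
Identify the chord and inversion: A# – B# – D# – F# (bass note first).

Reducing to letter names: A#, B#, D#, F#. These stack in thirds as B#–D#–F#–A# — a B# half-diminished seventh chord.
The lowest note is A#, the seventh of the chord, so this is third inversion (figured bass 4/2).

B# half-diminished seventh, third inversion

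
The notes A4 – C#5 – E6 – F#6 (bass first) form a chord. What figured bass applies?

6/5

The notes A, C#, E, F# stack in thirds as F#–A–C#–E — an F# minor seventh chord. The bass A is the third, so this is first inversion: figured 6/5.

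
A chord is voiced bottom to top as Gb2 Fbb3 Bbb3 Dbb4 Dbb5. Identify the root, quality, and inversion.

Gb diminished seventh, root position

Reducing to letter names: Gb, Fbb, Bbb, Dbb. These stack in thirds as Gb–Bbb–Dbb–Fbb — a Gb diminished seventh chord.
The lowest note is Gb, the root of the chord, so this is root position (figured bass 7).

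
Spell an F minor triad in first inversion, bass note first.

Ab, C, F

Spelling F minor: F–Ab–C. In first inversion the third is bass, giving Ab, C, F from the bottom.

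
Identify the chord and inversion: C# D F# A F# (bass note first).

D major seventh, third inversion

The pitch classes C#, D, F#, A arrange in thirds as D–F#–A–C#: a D major seventh chord.
With the seventh (C#) in the bass, the chord is in third inversion (figured bass 4/2).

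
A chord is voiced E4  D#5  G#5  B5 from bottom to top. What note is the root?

E

E, D#, G#, B are the tones of an E major seventh chord (E–G#–B–D#), making E the root.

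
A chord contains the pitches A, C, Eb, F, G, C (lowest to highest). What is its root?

F

The distinct letter names are A, C, Eb, F, G. Arranged as a stack of thirds they read F–A–C–Eb–G, so F is the root (an F dominant ninth chord).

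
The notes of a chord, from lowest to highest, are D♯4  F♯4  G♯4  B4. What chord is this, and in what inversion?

G# minor seventh, second inversion

Reducing to letter names: D#, F#, G#, B. These stack in thirds as G#–B–D#–F# — a G# minor seventh chord.
D# is the fifth of G# minor seventh; fifth in the bass means second inversion (figured bass 4/3).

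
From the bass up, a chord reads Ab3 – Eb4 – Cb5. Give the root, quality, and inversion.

Ab minor, root position

Reducing to letter names: Ab, Eb, Cb. These stack in thirds as Ab–Cb–Eb — an Ab minor triad.
The lowest note is Ab, the root of the chord, so this is root position (figured bass 5/3).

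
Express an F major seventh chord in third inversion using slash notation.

Third inversion of F major seventh has the seventh (E) in the bass. As a slash chord: Fmaj7/E.

Fmaj7/E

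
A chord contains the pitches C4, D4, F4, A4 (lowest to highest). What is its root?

D

The distinct letter names are C, D, F, A. Arranged as a stack of thirds they read D–F–A–C, so D is the root (a D minor seventh chord).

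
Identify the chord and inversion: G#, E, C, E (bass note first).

The distinct note names are G#, E, C. Stacked in thirds they read C–E–G#, which is an augmented triad on C.
The lowest note is G#, the fifth of the chord, so this is second inversion (figured bass 6/4).

C augmented, second inversion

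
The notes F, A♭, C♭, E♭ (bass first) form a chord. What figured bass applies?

The notes F, Ab, Cb, Eb stack in thirds as F–Ab–Cb–Eb — an F half-diminished seventh chord. The bass F is the root, so this is root position: figured 7.

7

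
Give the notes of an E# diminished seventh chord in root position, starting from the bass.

E#, G#, B, D

E# diminished seventh is E#–G#–B–D. Root position puts the root (E#) in the bass, with the remaining tones above: E#, G#, B, D.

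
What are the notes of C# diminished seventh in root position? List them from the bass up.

C#, E, G, Bb

The chord tones are C#–E–G–Bb. With the root (C#) lowest for root position: C#, E, G, Bb.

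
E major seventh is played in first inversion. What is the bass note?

E major seventh is E–G#–B–D#. First inversion places the third in the bass: G#.

G#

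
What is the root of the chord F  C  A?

The distinct letter names are F, C, A. Arranged as a stack of thirds they read F–A–C, so F is the root (an F major triad).

F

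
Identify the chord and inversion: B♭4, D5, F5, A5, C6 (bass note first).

Bb major ninth, root position

The distinct note names are Bb, D, F, A, C. Stacked in thirds they read Bb–D–F–A–C, which is a major ninth chord on Bb.
With the root (Bb) in the bass, the chord is in root position.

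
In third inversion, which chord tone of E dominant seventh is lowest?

D

In third inversion the seventh is lowest. For E dominant seventh (E–G#–B–D) that is D.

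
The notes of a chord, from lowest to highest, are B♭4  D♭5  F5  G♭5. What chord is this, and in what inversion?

The pitch classes Bb, Db, F, Gb arrange in thirds as Gb–Bb–Db–F: a Gb major seventh chord.
The lowest note is Bb, the third of the chord, so this is first inversion (figured bass 6/5).

Gb major seventh, first inversion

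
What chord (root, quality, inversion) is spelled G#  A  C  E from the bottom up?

A minor-major seventh, third inversion

The pitch classes G#, A, C, E arrange in thirds as A–C–E–G#: an A minor-major seventh chord.
With the seventh (G#) in the bass, the chord is in third inversion (figured bass 4/2).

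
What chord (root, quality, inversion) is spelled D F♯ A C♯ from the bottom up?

The distinct note names are D, F#, A, C#. Stacked in thirds they read D–F#–A–C#, which is a major seventh chord on D.
D is the root of D major seventh; root in the bass means root position (figured bass 7).

D major seventh, root position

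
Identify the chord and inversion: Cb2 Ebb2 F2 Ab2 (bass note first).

The distinct note names are Cb, Ebb, F, Ab. Stacked in thirds they read F–Ab–Cb–Ebb, which is a diminished seventh chord on F.
Cb is the fifth of F diminished seventh; fifth in the bass means second inversion (figured bass 4/3).

F diminished seventh, second inversion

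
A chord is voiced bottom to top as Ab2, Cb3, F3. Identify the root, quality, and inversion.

The distinct note names are Ab, Cb, F. Stacked in thirds they read F–Ab–Cb, which is a diminished triad on F.
With the third (Ab) in the bass, the chord is in first inversion (figured bass 6).

F diminished, first inversion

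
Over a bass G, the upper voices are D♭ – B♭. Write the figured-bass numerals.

5/3

The notes G, Db, Bb stack in thirds as G–Bb–Db — a G diminished triad. The bass G is the root, so this is root position: figured 5/3.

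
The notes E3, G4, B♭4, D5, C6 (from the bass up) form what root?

The distinct letter names are E, G, Bb, D, C. Arranged as a stack of thirds they read C–E–G–Bb–D, so C is the root (a C dominant ninth chord).

C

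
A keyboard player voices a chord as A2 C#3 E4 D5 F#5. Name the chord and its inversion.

The distinct note names are A, C#, E, D, F#. Stacked in thirds they read D–F#–A–C#–E, which is a major ninth chord on D.
With the fifth (A) in the bass, the chord is in second inversion.

D major ninth, second inversion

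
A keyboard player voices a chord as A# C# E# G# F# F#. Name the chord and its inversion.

Reducing to letter names: A#, C#, E#, G#, F#. These stack in thirds as F#–A#–C#–E#–G# — an F# major ninth chord.
With the third (A#) in the bass, the chord is in first inversion.

F# major ninth, first inversion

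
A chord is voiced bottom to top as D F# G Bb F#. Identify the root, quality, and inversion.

The distinct note names are D, F#, G, Bb. Stacked in thirds they read G–Bb–D–F#, which is a minor-major seventh chord on G.
With the fifth (D) in the bass, the chord is in second inversion (figured bass 4/3).

G minor-major seventh, second inversion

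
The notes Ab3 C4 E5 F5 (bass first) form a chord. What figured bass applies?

The notes Ab, C, E, F stack in thirds as F–Ab–C–E — an F minor-major seventh chord. The bass Ab is the third, so this is first inversion: figured 6/5.

6/5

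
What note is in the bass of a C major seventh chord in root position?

C major seventh is C–E–G–B. Root position places the root in the bass: C.

C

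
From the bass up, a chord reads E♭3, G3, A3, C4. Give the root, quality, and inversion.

A half-diminished seventh, second inversion

The pitch classes Eb, G, A, C arrange in thirds as A–C–Eb–G: an A half-diminished seventh chord.
With the fifth (Eb) in the bass, the chord is in second inversion (figured bass 4/3).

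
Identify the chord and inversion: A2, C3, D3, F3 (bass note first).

Reducing to letter names: A, C, D, F. These stack in thirds as D–F–A–C — a D minor seventh chord.
A is the fifth of D minor seventh; fifth in the bass means second inversion (figured bass 4/3).

D minor seventh, second inversion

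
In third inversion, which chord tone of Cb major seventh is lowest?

Bb

The seventh of Cb major seventh (Cb–Eb–Gb–Bb) is Bb; that is the bass in third inversion.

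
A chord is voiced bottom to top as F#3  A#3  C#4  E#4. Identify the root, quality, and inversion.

The distinct note names are F#, A#, C#, E#. Stacked in thirds they read F#–A#–C#–E#, which is a major seventh chord on F#.
The lowest note is F#, the root of the chord, so this is root position (figured bass 7).

F# major seventh, root position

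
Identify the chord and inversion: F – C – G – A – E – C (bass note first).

F major ninth, root position

Reducing to letter names: F, C, G, A, E. These stack in thirds as F–A–C–E–G — an F major ninth chord.
With the root (F) in the bass, the chord is in root position.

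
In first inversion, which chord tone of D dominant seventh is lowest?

F#

In first inversion the third is lowest. For D dominant seventh (D–F#–A–C) that is F#.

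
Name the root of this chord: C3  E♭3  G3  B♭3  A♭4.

Ab

Reordering C, Eb, G, Bb, Ab into stacked thirds gives Ab–C–Eb–G–Bb; the bottom of that stack, Ab, is the root.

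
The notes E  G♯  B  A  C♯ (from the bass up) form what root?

Reordering E, G#, B, A, C# into stacked thirds gives A–C#–E–G#–B; the bottom of that stack, A, is the root.

A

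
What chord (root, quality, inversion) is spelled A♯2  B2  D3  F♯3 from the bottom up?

Reducing to letter names: A#, B, D, F#. These stack in thirds as B–D–F#–A# — a B minor-major seventh chord.
A# is the seventh of B minor-major seventh; seventh in the bass means third inversion (figured bass 4/2).

B minor-major seventh, third inversion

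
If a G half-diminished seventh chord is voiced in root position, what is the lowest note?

G

The root of G half-diminished seventh (G–Bb–Db–F) is G; that is the bass in root position.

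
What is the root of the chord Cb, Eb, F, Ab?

F

Reordering Cb, Eb, F, Ab into stacked thirds gives F–Ab–Cb–Eb; the bottom of that stack, F, is the root.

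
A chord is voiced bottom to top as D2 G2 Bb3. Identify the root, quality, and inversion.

Reducing to letter names: D, G, Bb. These stack in thirds as G–Bb–D — a G minor triad.
The lowest note is D, the fifth of the chord, so this is second inversion (figured bass 6/4).

G minor, second inversion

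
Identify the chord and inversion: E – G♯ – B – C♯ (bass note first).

Reducing to letter names: E, G#, B, C#. These stack in thirds as C#–E–G#–B — a C# minor seventh chord.
E is the third of C# minor seventh; third in the bass means first inversion (figured bass 6/5).

C# minor seventh, first inversion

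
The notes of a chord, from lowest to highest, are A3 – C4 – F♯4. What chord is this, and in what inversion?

F# diminished, first inversion

The pitch classes A, C, F# arrange in thirds as F#–A–C: an F# diminished triad.
A is the third of F# diminished; third in the bass means first inversion (figured bass 6).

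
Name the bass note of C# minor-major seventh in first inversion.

E

The third of C# minor-major seventh (C#–E–G#–B#) is E; that is the bass in first inversion.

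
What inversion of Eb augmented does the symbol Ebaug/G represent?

Ebaug/G means Eb augmented with G in the bass. G is the third of Eb augmented (Eb–G–B), so this is first inversion.

first inversion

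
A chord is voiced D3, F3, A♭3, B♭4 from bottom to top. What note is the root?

D, F, Ab, Bb are the tones of a Bb dominant seventh chord (Bb–D–F–Ab), making Bb the root.

Bb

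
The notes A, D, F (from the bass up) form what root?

D

The distinct letter names are A, D, F. Arranged as a stack of thirds they read D–F–A, so D is the root (a D minor triad).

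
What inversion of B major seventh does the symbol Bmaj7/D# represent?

first inversion

Bmaj7/D# means B major seventh with D# in the bass. D# is the third of B major seventh (B–D#–F#–A#), so this is first inversion.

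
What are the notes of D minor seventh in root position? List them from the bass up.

D minor seventh is D–F–A–C. Root position puts the root (D) in the bass, with the remaining tones above: D, F, A, C.

D, F, A, C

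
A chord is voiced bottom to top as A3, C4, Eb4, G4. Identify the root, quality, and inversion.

A half-diminished seventh, root position

Reducing to letter names: A, C, Eb, G. These stack in thirds as A–C–Eb–G — an A half-diminished seventh chord.
With the root (A) in the bass, the chord is in root position (figured bass 7).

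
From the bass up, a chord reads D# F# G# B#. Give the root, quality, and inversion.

The pitch classes D#, F#, G#, B# arrange in thirds as G#–B#–D#–F#: a G# dominant seventh chord.
D# is the fifth of G# dominant seventh; fifth in the bass means second inversion (figured bass 4/3).

G# dominant seventh, second inversion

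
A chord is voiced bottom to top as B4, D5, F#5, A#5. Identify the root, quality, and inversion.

The pitch classes B, D, F#, A# arrange in thirds as B–D–F#–A#: a B minor-major seventh chord.
B is the root of B minor-major seventh; root in the bass means root position (figured bass 7).

B minor-major seventh, root position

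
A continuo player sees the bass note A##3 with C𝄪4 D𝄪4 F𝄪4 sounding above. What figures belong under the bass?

4/3

The notes A##, C##, D##, F## stack in thirds as D##–F##–A##–C## — a D## minor seventh chord. The bass A## is the fifth, so this is second inversion: figured 4/3.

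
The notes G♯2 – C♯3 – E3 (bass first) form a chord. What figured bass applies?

The notes G#, C#, E stack in thirds as C#–E–G# — a C# minor triad. The bass G# is the fifth, so this is second inversion: figured 6/4.

6/4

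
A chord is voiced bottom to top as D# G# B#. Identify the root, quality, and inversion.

G# major, second inversion

Reducing to letter names: D#, G#, B#. These stack in thirds as G#–B#–D# — a G# major triad.
With the fifth (D#) in the bass, the chord is in second inversion (figured bass 6/4).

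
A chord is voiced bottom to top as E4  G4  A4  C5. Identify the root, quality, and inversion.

A minor seventh, second inversion

The pitch classes E, G, A, C arrange in thirds as A–C–E–G: an A minor seventh chord.
The lowest note is E, the fifth of the chord, so this is second inversion (figured bass 4/3).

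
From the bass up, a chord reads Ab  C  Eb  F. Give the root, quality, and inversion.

F minor seventh, first inversion

The distinct note names are Ab, C, Eb, F. Stacked in thirds they read F–Ab–C–Eb, which is a minor seventh chord on F.
With the third (Ab) in the bass, the chord is in first inversion (figured bass 6/5).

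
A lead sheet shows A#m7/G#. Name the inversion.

third inversion

A#m7/G# means A# minor seventh with G# in the bass. G# is the seventh of A# minor seventh (A#–C#–E#–G#), so this is third inversion.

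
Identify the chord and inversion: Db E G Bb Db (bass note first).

E diminished seventh, third inversion

Reducing to letter names: Db, E, G, Bb. These stack in thirds as E–G–Bb–Db — an E diminished seventh chord.
The lowest note is Db, the seventh of the chord, so this is third inversion (figured bass 4/2).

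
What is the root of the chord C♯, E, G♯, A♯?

The distinct letter names are C#, E, G#, A#. Arranged as a stack of thirds they read A#–C#–E–G#, so A# is the root (an A# half-diminished seventh chord).

A#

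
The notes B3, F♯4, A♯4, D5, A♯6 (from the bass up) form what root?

Reordering B, F#, A#, D into stacked thirds gives B–D–F#–A#; the bottom of that stack, B, is the root.

B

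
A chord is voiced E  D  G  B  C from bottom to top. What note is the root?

Reordering E, D, G, B, C into stacked thirds gives C–E–G–B–D; the bottom of that stack, C, is the root.

C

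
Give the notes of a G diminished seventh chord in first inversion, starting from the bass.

Bb, Db, Fb, G

Spelling G diminished seventh: G–Bb–Db–Fb. In first inversion the third is bass, giving Bb, Db, Fb, G from the bottom.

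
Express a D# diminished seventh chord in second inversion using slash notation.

Second inversion of D# diminished seventh has the fifth (A) in the bass. As a slash chord: D#dim7/A.

D#dim7/A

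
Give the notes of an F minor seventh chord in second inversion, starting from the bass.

F minor seventh is F–Ab–C–Eb. Second inversion puts the fifth (C) in the bass, with the remaining tones above: C, Eb, F, Ab.

C, Eb, F, Ab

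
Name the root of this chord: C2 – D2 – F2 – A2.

D

C, D, F, A are the tones of a D minor seventh chord (D–F–A–C), making D the root.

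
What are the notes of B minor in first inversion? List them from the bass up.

D, F#, B

The chord tones are B–D–F#. With the third (D) lowest for first inversion: D, F#, B.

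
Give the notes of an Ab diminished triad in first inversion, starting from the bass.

Cb, Ebb, Ab

Spelling Ab diminished: Ab–Cb–Ebb. In first inversion the third is bass, giving Cb, Ebb, Ab from the bottom.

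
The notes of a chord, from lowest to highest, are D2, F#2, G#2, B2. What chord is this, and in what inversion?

G# half-diminished seventh, second inversion

The pitch classes D, F#, G#, B arrange in thirds as G#–B–D–F#: a G# half-diminished seventh chord.
With the fifth (D) in the bass, the chord is in second inversion (figured bass 4/3).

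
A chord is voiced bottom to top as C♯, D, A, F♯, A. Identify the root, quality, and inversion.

The pitch classes C#, D, A, F# arrange in thirds as D–F#–A–C#: a D major seventh chord.
With the seventh (C#) in the bass, the chord is in third inversion (figured bass 4/2).

D major seventh, third inversion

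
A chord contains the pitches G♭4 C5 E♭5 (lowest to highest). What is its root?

C

Gb, C, Eb are the tones of a C diminished triad (C–Eb–Gb), making C the root.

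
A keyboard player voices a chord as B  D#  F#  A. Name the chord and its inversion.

B dominant seventh, root position

The pitch classes B, D#, F#, A arrange in thirds as B–D#–F#–A: a B dominant seventh chord.
The lowest note is B, the root of the chord, so this is root position (figured bass 7).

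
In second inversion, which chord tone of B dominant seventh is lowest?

The fifth of B dominant seventh (B–D#–F#–A) is F#; that is the bass in second inversion.

F#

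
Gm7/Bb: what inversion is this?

Gm7/Bb means G minor seventh with Bb in the bass. Bb is the third of G minor seventh (G–Bb–D–F), so this is first inversion.

first inversion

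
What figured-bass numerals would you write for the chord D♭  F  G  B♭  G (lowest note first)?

The notes Db, F, G, Bb stack in thirds as G–Bb–Db–F — a G half-diminished seventh chord. The bass Db is the fifth, so this is second inversion: figured 4/3.

4/3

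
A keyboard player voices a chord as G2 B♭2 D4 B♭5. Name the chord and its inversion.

The distinct note names are G, Bb, D. Stacked in thirds they read G–Bb–D, which is a minor triad on G.
G is the root of G minor; root in the bass means root position (figured bass 5/3).

G minor, root position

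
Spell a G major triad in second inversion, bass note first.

Spelling G major: G–B–D. In second inversion the fifth is bass, giving D, G, B from the bottom.

D, G, B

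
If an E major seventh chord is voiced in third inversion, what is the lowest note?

D#

In third inversion the seventh is lowest. For E major seventh (E–G#–B–D#) that is D#.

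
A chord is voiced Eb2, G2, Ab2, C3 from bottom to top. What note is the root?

Eb, G, Ab, C are the tones of an Ab major seventh chord (Ab–C–Eb–G), making Ab the root.

Ab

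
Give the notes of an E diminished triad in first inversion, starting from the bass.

G, Bb, E

The chord tones are E–G–Bb. With the third (G) lowest for first inversion: G, Bb, E.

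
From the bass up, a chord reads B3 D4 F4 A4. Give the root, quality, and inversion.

Reducing to letter names: B, D, F, A. These stack in thirds as B–D–F–A — a B half-diminished seventh chord.
B is the root of B half-diminished seventh; root in the bass means root position (figured bass 7).

B half-diminished seventh, root position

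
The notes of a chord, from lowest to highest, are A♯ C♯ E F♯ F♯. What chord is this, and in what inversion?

The pitch classes A#, C#, E, F# arrange in thirds as F#–A#–C#–E: an F# dominant seventh chord.
The lowest note is A#, the third of the chord, so this is first inversion (figured bass 6/5).

F# dominant seventh, first inversion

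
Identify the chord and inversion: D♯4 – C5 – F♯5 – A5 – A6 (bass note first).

Reducing to letter names: D#, C, F#, A. These stack in thirds as D#–F#–A–C — a D# diminished seventh chord.
With the root (D#) in the bass, the chord is in root position (figured bass 7).

D# diminished seventh, root position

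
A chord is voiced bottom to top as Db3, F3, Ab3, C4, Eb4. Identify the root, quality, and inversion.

Reducing to letter names: Db, F, Ab, C, Eb. These stack in thirds as Db–F–Ab–C–Eb — a Db major ninth chord.
The lowest note is Db, the root of the chord, so this is root position.

Db major ninth, root position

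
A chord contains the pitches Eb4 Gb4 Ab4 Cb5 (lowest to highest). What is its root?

Ab

Reordering Eb, Gb, Ab, Cb into stacked thirds gives Ab–Cb–Eb–Gb; the bottom of that stack, Ab, is the root.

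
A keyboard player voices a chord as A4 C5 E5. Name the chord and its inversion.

A minor, root position

The pitch classes A, C, E arrange in thirds as A–C–E: an A minor triad.
With the root (A) in the bass, the chord is in root position (figured bass 5/3).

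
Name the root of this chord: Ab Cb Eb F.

Ab, Cb, Eb, F are the tones of an F half-diminished seventh chord (F–Ab–Cb–Eb), making F the root.

F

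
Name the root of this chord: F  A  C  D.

Reordering F, A, C, D into stacked thirds gives D–F–A–C; the bottom of that stack, D, is the root.

D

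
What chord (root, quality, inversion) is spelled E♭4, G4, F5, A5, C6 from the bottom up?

Reducing to letter names: Eb, G, F, A, C. These stack in thirds as F–A–C–Eb–G — an F dominant ninth chord.
With the seventh (Eb) in the bass, the chord is in third inversion.

F dominant ninth, third inversion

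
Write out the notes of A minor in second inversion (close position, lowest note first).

E, A, C

Spelling A minor: A–C–E. In second inversion the fifth is bass, giving E, A, C from the bottom.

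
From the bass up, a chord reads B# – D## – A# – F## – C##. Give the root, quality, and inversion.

B# dominant ninth, root position

The pitch classes B#, D##, A#, F##, C## arrange in thirds as B#–D##–F##–A#–C##: a B# dominant ninth chord.
With the root (B#) in the bass, the chord is in root position.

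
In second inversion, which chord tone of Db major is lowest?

Ab

The fifth of Db major (Db–F–Ab) is Ab; that is the bass in second inversion.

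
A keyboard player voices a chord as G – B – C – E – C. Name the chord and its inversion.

Reducing to letter names: G, B, C, E. These stack in thirds as C–E–G–B — a C major seventh chord.
The lowest note is G, the fifth of the chord, so this is second inversion (figured bass 4/3).

C major seventh, second inversion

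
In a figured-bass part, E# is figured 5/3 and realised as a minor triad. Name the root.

The figures 5/3 mean the root of the chord is in the bass. If E# is the root of a minor triad, the root is E# (chord tones E#–G#–B#).

E#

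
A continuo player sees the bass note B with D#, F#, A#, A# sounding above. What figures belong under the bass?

7

The notes B, D#, F#, A# stack in thirds as B–D#–F#–A# — a B major seventh chord. The bass B is the root, so this is root position: figured 7.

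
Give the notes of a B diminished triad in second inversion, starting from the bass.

F, B, D

B diminished is B–D–F. Second inversion puts the fifth (F) in the bass, with the remaining tones above: F, B, D.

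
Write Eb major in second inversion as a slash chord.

Eb/Bb

Second inversion of Eb major has the fifth (Bb) in the bass. As a slash chord: Eb/Bb.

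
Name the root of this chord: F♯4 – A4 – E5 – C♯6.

The distinct letter names are F#, A, E, C#. Arranged as a stack of thirds they read F#–A–C#–E, so F# is the root (an F# minor seventh chord).

F#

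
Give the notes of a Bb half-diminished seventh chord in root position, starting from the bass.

Bb, Db, Fb, Ab

The chord tones are Bb–Db–Fb–Ab. With the root (Bb) lowest for root position: Bb, Db, Fb, Ab.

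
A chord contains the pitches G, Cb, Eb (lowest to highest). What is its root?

Reordering G, Cb, Eb into stacked thirds gives Cb–Eb–G; the bottom of that stack, Cb, is the root.

Cb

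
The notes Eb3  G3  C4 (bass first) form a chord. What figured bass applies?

The notes Eb, G, C stack in thirds as C–Eb–G — a C minor triad. The bass Eb is the third, so this is first inversion: figured 6.

6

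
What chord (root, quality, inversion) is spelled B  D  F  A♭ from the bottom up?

The pitch classes B, D, F, Ab arrange in thirds as B–D–F–Ab: a B diminished seventh chord.
B is the root of B diminished seventh; root in the bass means root position (figured bass 7).

B diminished seventh, root position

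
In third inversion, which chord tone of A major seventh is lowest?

G#

The seventh of A major seventh (A–C#–E–G#) is G#; that is the bass in third inversion.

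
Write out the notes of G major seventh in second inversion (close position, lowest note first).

The chord tones are G–B–D–F#. With the fifth (D) lowest for second inversion: D, F#, G, B.

D, F#, G, B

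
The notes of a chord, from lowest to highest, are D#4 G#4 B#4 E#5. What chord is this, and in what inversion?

The pitch classes D#, G#, B#, E# arrange in thirds as E#–G#–B#–D#: an E# minor seventh chord.
D# is the seventh of E# minor seventh; seventh in the bass means third inversion (figured bass 4/2).

E# minor seventh, third inversion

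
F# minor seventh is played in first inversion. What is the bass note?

A

F# minor seventh is F#–A–C#–E. First inversion places the third in the bass: A.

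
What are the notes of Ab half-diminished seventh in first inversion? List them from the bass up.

Cb, Ebb, Gb, Ab

The chord tones are Ab–Cb–Ebb–Gb. With the third (Cb) lowest for first inversion: Cb, Ebb, Gb, Ab.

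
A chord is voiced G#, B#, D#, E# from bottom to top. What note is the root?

E#

The distinct letter names are G#, B#, D#, E#. Arranged as a stack of thirds they read E#–G#–B#–D#, so E# is the root (an E# minor seventh chord).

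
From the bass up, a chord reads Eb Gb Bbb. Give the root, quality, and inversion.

The pitch classes Eb, Gb, Bbb arrange in thirds as Eb–Gb–Bbb: an Eb diminished triad.
The lowest note is Eb, the root of the chord, so this is root position (figured bass 5/3).

Eb diminished, root position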